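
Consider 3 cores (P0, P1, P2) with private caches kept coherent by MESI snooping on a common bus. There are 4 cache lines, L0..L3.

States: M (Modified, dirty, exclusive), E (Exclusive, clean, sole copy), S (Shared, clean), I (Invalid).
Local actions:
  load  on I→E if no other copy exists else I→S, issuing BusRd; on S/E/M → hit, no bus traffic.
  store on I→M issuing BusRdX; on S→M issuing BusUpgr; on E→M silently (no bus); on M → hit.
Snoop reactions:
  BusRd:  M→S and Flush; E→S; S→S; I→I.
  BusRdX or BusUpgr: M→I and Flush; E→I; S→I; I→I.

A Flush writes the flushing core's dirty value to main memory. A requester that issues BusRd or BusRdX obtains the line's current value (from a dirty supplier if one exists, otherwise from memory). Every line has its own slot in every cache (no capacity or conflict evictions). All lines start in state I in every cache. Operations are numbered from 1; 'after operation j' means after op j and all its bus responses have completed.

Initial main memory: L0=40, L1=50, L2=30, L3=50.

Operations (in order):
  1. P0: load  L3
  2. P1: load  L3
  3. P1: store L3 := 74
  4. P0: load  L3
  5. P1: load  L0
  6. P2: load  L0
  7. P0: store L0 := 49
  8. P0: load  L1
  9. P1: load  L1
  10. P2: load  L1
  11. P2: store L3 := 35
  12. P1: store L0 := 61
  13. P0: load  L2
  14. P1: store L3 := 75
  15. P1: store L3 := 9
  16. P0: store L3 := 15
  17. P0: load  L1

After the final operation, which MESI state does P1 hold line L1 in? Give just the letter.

state = S

  op1 P0: load  L3 → E/I/I on L3; bus BusRd; mem=50
  op2 P1: load  L3 → S/S/I on L3; bus BusRd; mem=50
  op3 P1: store L3 := 74 → I/M/I on L3; bus BusUpgr; mem=50
  op4 P0: load  L3 → S/S/I on L3; bus BusRd Flush; mem=74
  op5 P1: load  L0 → I/E/I on L0; bus BusRd; mem=40
  op6 P2: load  L0 → I/S/S on L0; bus BusRd; mem=40
  op7 P0: store L0 := 49 → M/I/I on L0; bus BusRdX; mem=40
  op8 P0: load  L1 → E/I/I on L1; bus BusRd; mem=50
  op9 P1: load  L1 → S/S/I on L1; bus BusRd; mem=50
  op10 P2: load  L1 → S/S/S on L1; bus BusRd; mem=50
  op11 P2: store L3 := 35 → I/I/M on L3; bus BusRdX; mem=74
  op12 P1: store L0 := 61 → I/M/I on L0; bus BusRdX Flush; mem=49
  op13 P0: load  L2 → E/I/I on L2; bus BusRd; mem=30
  op14 P1: store L3 := 75 → I/M/I on L3; bus BusRdX Flush; mem=35
  op15 P1: store L3 := 9 → I/M/I on L3; bus (none); mem=35
  op16 P0: store L3 := 15 → M/I/I on L3; bus BusRdX Flush; mem=9
  op17 P0: load  L1 → S/S/S on L1; bus (none); mem=50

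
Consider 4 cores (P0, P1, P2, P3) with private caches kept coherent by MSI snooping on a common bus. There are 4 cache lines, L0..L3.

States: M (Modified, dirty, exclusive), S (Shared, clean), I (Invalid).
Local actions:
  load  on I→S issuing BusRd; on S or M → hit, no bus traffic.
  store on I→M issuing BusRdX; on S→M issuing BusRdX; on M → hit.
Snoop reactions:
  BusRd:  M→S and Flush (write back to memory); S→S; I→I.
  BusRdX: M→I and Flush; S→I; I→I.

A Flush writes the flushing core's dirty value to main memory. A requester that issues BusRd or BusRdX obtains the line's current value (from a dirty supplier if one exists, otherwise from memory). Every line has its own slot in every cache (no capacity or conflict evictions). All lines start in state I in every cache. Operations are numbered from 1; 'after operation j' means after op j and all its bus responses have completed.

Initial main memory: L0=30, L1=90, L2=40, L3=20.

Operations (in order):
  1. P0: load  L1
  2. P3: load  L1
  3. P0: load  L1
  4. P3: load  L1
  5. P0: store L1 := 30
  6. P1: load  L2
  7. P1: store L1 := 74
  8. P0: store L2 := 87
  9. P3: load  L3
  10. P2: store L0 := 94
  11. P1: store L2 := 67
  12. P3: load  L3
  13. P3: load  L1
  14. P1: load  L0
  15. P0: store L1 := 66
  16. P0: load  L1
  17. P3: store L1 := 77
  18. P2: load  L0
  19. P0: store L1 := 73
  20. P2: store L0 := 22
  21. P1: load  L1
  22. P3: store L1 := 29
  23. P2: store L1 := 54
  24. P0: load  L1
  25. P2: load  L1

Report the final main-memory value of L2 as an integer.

[1] P0: load  L1 | P0:S(90), P1:I, P2:I, P3:I | bus: BusRd
[2] P3: load  L1 | P0:S(90), P1:I, P2:I, P3:S(90) | bus: BusRd
[3] P0: load  L1 | P0:S(90), P1:I, P2:I, P3:S(90) | bus: none
[4] P3: load  L1 | P0:S(90), P1:I, P2:I, P3:S(90) | bus: none
[5] P0: store L1 := 30 | P0:M(30), P1:I, P2:I, P3:I | bus: BusRdX
[6] P1: load  L2 | P0:I, P1:S(40), P2:I, P3:I | bus: BusRd
[7] P1: store L1 := 74 | P0:I, P1:M(74), P2:I, P3:I | bus: BusRdX,Flush
[8] P0: store L2 := 87 | P0:M(87), P1:I, P2:I, P3:I | bus: BusRdX
[9] P3: load  L3 | P0:I, P1:I, P2:I, P3:S(20) | bus: BusRd
[10] P2: store L0 := 94 | P0:I, P1:I, P2:M(94), P3:I | bus: BusRdX
[11] P1: store L2 := 67 | P0:I, P1:M(67), P2:I, P3:I | bus: BusRdX,Flush
[12] P3: load  L3 | P0:I, P1:I, P2:I, P3:S(20) | bus: none
[13] P3: load  L1 | P0:I, P1:S(74), P2:I, P3:S(74) | bus: BusRd,Flush
[14] P1: load  L0 | P0:I, P1:S(94), P2:S(94), P3:I | bus: BusRd,Flush
[15] P0: store L1 := 66 | P0:M(66), P1:I, P2:I, P3:I | bus: BusRdX
[16] P0: load  L1 | P0:M(66), P1:I, P2:I, P3:I | bus: none
[17] P3: store L1 := 77 | P0:I, P1:I, P2:I, P3:M(77) | bus: BusRdX,Flush
[18] P2: load  L0 | P0:I, P1:S(94), P2:S(94), P3:I | bus: none
[19] P0: store L1 := 73 | P0:M(73), P1:I, P2:I, P3:I | bus: BusRdX,Flush
[20] P2: store L0 := 22 | P0:I, P1:I, P2:M(22), P3:I | bus: BusRdX
[21] P1: load  L1 | P0:S(73), P1:S(73), P2:I, P3:I | bus: BusRd,Flush
[22] P3: store L1 := 29 | P0:I, P1:I, P2:I, P3:M(29) | bus: BusRdX
[23] P2: store L1 := 54 | P0:I, P1:I, P2:M(54), P3:I | bus: BusRdX,Flush
[24] P0: load  L1 | P0:S(54), P1:I, P2:S(54), P3:I | bus: BusRd,Flush
[25] P2: load  L1 | P0:S(54), P1:I, P2:S(54), P3:I | bus: none

memory[L2] = 87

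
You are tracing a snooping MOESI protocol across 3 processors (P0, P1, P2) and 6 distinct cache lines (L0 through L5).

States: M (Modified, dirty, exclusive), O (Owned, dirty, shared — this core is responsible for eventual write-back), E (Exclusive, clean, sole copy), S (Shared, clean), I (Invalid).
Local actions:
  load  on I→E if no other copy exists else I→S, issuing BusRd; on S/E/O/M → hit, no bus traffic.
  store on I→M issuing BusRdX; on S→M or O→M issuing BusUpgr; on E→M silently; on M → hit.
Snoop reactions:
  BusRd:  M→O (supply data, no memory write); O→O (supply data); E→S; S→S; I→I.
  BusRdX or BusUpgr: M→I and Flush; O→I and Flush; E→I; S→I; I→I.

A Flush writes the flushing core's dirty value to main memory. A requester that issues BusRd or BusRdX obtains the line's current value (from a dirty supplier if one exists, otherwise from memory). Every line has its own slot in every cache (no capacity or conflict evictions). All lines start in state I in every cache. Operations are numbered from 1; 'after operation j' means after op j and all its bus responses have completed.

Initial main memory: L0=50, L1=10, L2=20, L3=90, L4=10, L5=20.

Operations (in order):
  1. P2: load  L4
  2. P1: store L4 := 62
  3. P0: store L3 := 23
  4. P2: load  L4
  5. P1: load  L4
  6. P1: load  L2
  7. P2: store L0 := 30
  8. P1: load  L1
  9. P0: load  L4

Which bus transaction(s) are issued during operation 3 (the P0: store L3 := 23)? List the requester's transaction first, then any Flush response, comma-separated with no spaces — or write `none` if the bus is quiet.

step 1: P2: load  L4  ⟶  IIE  (L4)  txn=BusRd  M[L4]=10
step 2: P1: store L4 := 62  ⟶  IMI  (L4)  txn=BusRdX  M[L4]=10
step 3: P0: store L3 := 23  ⟶  MII  (L3)  txn=BusRdX  M[L3]=90
step 4: P2: load  L4  ⟶  IOS  (L4)  txn=BusRd  M[L4]=10
step 5: P1: load  L4  ⟶  IOS  (L4)  txn=∅  M[L4]=10
step 6: P1: load  L2  ⟶  IEI  (L2)  txn=BusRd  M[L2]=20
step 7: P2: store L0 := 30  ⟶  IIM  (L0)  txn=BusRdX  M[L0]=50
step 8: P1: load  L1  ⟶  IEI  (L1)  txn=BusRd  M[L1]=10
step 9: P0: load  L4  ⟶  SOS  (L4)  txn=BusRd  M[L4]=10

bus = BusRdX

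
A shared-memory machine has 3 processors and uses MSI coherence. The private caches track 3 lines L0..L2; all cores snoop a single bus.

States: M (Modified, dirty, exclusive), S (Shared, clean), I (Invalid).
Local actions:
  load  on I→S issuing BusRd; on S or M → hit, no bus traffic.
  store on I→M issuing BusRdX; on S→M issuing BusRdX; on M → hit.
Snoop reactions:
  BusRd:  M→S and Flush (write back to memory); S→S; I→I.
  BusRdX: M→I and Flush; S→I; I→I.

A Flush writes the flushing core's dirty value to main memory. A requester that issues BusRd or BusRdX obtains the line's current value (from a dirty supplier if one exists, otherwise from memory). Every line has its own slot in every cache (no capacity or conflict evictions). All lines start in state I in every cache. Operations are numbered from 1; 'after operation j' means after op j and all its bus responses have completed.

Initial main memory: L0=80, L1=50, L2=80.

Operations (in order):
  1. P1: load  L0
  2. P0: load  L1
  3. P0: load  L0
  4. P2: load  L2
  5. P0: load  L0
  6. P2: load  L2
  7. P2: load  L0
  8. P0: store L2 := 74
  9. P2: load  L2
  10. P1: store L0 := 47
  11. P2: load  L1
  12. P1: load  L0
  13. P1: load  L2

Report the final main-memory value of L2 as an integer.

memory[L2] = 74

[1] P1: load  L0 | P0:I, P1:S(80), P2:I | bus: BusRd
[2] P0: load  L1 | P0:S(50), P1:I, P2:I | bus: BusRd
[3] P0: load  L0 | P0:S(80), P1:S(80), P2:I | bus: BusRd
[4] P2: load  L2 | P0:I, P1:I, P2:S(80) | bus: BusRd
[5] P0: load  L0 | P0:S(80), P1:S(80), P2:I | bus: none
[6] P2: load  L2 | P0:I, P1:I, P2:S(80) | bus: none
[7] P2: load  L0 | P0:S(80), P1:S(80), P2:S(80) | bus: BusRd
[8] P0: store L2 := 74 | P0:M(74), P1:I, P2:I | bus: BusRdX
[9] P2: load  L2 | P0:S(74), P1:I, P2:S(74) | bus: BusRd,Flush
[10] P1: store L0 := 47 | P0:I, P1:M(47), P2:I | bus: BusRdX
[11] P2: load  L1 | P0:S(50), P1:I, P2:S(50) | bus: BusRd
[12] P1: load  L0 | P0:I, P1:M(47), P2:I | bus: none
[13] P1: load  L2 | P0:S(74), P1:S(74), P2:S(74) | bus: BusRd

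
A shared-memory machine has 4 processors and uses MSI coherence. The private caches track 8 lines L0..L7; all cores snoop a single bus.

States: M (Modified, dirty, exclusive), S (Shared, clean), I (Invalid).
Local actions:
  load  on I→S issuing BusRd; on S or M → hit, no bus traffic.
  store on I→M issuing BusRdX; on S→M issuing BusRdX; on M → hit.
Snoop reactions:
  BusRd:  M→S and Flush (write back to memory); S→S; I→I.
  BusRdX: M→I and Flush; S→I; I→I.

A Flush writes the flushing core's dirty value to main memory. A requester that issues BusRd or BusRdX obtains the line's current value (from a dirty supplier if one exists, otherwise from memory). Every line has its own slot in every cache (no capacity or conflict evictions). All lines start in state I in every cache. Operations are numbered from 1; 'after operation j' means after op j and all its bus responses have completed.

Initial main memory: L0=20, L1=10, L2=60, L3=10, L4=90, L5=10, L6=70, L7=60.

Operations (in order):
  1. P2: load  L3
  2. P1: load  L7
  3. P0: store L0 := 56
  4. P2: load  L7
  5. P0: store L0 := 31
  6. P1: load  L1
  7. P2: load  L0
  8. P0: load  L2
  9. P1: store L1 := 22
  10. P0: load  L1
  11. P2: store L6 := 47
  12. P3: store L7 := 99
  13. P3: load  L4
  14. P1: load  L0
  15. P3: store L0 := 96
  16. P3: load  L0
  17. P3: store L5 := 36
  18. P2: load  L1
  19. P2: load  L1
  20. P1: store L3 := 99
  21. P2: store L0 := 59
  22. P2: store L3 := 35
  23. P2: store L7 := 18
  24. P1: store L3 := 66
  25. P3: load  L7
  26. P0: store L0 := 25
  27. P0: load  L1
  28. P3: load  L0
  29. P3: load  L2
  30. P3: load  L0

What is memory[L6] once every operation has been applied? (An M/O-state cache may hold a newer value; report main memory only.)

memory[L6] = 70

step 1: P2: load  L3  ⟶  IISI  (L3)  txn=BusRd  M[L3]=10
step 2: P1: load  L7  ⟶  ISII  (L7)  txn=BusRd  M[L7]=60
step 3: P0: store L0 := 56  ⟶  MIII  (L0)  txn=BusRdX  M[L0]=20
step 4: P2: load  L7  ⟶  ISSI  (L7)  txn=BusRd  M[L7]=60
step 5: P0: store L0 := 31  ⟶  MIII  (L0)  txn=∅  M[L0]=20
step 6: P1: load  L1  ⟶  ISII  (L1)  txn=BusRd  M[L1]=10
step 7: P2: load  L0  ⟶  SISI  (L0)  txn=BusRd+Flush  M[L0]=31
step 8: P0: load  L2  ⟶  SIII  (L2)  txn=BusRd  M[L2]=60
step 9: P1: store L1 := 22  ⟶  IMII  (L1)  txn=BusRdX  M[L1]=10
step 10: P0: load  L1  ⟶  SSII  (L1)  txn=BusRd+Flush  M[L1]=22
step 11: P2: store L6 := 47  ⟶  IIMI  (L6)  txn=BusRdX  M[L6]=70
step 12: P3: store L7 := 99  ⟶  IIIM  (L7)  txn=BusRdX  M[L7]=60
step 13: P3: load  L4  ⟶  IIIS  (L4)  txn=BusRd  M[L4]=90
step 14: P1: load  L0  ⟶  SSSI  (L0)  txn=BusRd  M[L0]=31
step 15: P3: store L0 := 96  ⟶  IIIM  (L0)  txn=BusRdX  M[L0]=31
step 16: P3: load  L0  ⟶  IIIM  (L0)  txn=∅  M[L0]=31
step 17: P3: store L5 := 36  ⟶  IIIM  (L5)  txn=BusRdX  M[L5]=10
step 18: P2: load  L1  ⟶  SSSI  (L1)  txn=BusRd  M[L1]=22
step 19: P2: load  L1  ⟶  SSSI  (L1)  txn=∅  M[L1]=22
step 20: P1: store L3 := 99  ⟶  IMII  (L3)  txn=BusRdX  M[L3]=10
step 21: P2: store L0 := 59  ⟶  IIMI  (L0)  txn=BusRdX+Flush  M[L0]=96
step 22: P2: store L3 := 35  ⟶  IIMI  (L3)  txn=BusRdX+Flush  M[L3]=99
step 23: P2: store L7 := 18  ⟶  IIMI  (L7)  txn=BusRdX+Flush  M[L7]=99
step 24: P1: store L3 := 66  ⟶  IMII  (L3)  txn=BusRdX+Flush  M[L3]=35
step 25: P3: load  L7  ⟶  IISS  (L7)  txn=BusRd+Flush  M[L7]=18
step 26: P0: store L0 := 25  ⟶  MIII  (L0)  txn=BusRdX+Flush  M[L0]=59
step 27: P0: load  L1  ⟶  SSSI  (L1)  txn=∅  M[L1]=22
step 28: P3: load  L0  ⟶  SIIS  (L0)  txn=BusRd+Flush  M[L0]=25
step 29: P3: load  L2  ⟶  SIIS  (L2)  txn=BusRd  M[L2]=60
step 30: P3: load  L0  ⟶  SIIS  (L0)  txn=∅  M[L0]=25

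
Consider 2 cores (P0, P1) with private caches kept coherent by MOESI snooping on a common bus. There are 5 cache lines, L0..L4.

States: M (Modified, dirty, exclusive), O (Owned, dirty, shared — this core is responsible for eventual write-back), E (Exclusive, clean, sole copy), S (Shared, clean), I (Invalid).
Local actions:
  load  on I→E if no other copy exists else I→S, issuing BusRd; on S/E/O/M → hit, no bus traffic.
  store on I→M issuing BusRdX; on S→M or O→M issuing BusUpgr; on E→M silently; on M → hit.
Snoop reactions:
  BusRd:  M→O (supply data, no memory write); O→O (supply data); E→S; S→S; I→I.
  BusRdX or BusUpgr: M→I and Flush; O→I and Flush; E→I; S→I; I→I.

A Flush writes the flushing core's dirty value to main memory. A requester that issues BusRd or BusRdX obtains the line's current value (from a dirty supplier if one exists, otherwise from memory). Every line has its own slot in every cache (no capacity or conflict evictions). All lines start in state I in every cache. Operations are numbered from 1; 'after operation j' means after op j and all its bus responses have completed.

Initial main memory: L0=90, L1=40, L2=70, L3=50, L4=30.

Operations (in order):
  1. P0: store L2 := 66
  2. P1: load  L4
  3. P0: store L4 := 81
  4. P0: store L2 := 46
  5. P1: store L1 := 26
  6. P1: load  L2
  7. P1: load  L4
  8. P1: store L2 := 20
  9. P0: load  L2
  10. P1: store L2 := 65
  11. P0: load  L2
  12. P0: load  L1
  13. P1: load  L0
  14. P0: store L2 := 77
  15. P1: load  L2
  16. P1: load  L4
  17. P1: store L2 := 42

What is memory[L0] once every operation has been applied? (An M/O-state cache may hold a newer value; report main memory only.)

memory[L0] = 90

1. P0: store L2 := 66  bus=[BusRdX]  L2: P0=M P1=I  mem[L2]=70
2. P1: load  L4  bus=[BusRd]  L4: P0=I P1=E  mem[L4]=30
3. P0: store L4 := 81  bus=[BusRdX]  L4: P0=M P1=I  mem[L4]=30
4. P0: store L2 := 46  bus=[-]  L2: P0=M P1=I  mem[L2]=70
5. P1: store L1 := 26  bus=[BusRdX]  L1: P0=I P1=M  mem[L1]=40
6. P1: load  L2  bus=[BusRd]  L2: P0=O P1=S  mem[L2]=70
7. P1: load  L4  bus=[BusRd]  L4: P0=O P1=S  mem[L4]=30
8. P1: store L2 := 20  bus=[BusUpgr,Flush]  L2: P0=I P1=M  mem[L2]=46
9. P0: load  L2  bus=[BusRd]  L2: P0=S P1=O  mem[L2]=46
10. P1: store L2 := 65  bus=[BusUpgr]  L2: P0=I P1=M  mem[L2]=46
11. P0: load  L2  bus=[BusRd]  L2: P0=S P1=O  mem[L2]=46
12. P0: load  L1  bus=[BusRd]  L1: P0=S P1=O  mem[L1]=40
13. P1: load  L0  bus=[BusRd]  L0: P0=I P1=E  mem[L0]=90
14. P0: store L2 := 77  bus=[BusUpgr,Flush]  L2: P0=M P1=I  mem[L2]=65
15. P1: load  L2  bus=[BusRd]  L2: P0=O P1=S  mem[L2]=65
16. P1: load  L4  bus=[-]  L4: P0=O P1=S  mem[L4]=30
17. P1: store L2 := 42  bus=[BusUpgr,Flush]  L2: P0=I P1=M  mem[L2]=77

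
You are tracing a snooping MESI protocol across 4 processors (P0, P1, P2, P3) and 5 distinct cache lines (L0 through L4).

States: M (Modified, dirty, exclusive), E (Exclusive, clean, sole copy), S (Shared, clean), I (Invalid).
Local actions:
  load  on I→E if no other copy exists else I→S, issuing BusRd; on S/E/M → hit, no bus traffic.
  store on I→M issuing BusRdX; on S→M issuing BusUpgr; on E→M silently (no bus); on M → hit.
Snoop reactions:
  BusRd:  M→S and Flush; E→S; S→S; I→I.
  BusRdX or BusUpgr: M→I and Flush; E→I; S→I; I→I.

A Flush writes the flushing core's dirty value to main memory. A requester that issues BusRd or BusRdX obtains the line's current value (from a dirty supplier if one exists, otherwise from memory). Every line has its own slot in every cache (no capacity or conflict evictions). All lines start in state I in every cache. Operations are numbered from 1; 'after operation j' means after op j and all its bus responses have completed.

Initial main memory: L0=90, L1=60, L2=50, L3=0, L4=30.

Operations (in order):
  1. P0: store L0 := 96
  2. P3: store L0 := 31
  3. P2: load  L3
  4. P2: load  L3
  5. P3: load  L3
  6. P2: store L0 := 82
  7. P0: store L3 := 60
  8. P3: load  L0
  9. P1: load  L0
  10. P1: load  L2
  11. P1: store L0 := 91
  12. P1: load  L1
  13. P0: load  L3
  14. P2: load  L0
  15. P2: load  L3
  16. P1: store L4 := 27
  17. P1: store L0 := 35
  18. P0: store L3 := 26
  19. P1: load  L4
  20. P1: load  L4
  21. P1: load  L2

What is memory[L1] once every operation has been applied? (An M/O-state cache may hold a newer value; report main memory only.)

memory[L1] = 60

  op1 P0: store L0 := 96 → M/I/I/I on L0; bus BusRdX; mem=90
  op2 P3: store L0 := 31 → I/I/I/M on L0; bus BusRdX Flush; mem=96
  op3 P2: load  L3 → I/I/E/I on L3; bus BusRd; mem=0
  op4 P2: load  L3 → I/I/E/I on L3; bus (none); mem=0
  op5 P3: load  L3 → I/I/S/S on L3; bus BusRd; mem=0
  op6 P2: store L0 := 82 → I/I/M/I on L0; bus BusRdX Flush; mem=31
  op7 P0: store L3 := 60 → M/I/I/I on L3; bus BusRdX; mem=0
  op8 P3: load  L0 → I/I/S/S on L0; bus BusRd Flush; mem=82
  op9 P1: load  L0 → I/S/S/S on L0; bus BusRd; mem=82
  op10 P1: load  L2 → I/E/I/I on L2; bus BusRd; mem=50
  op11 P1: store L0 := 91 → I/M/I/I on L0; bus BusUpgr; mem=82
  op12 P1: load  L1 → I/E/I/I on L1; bus BusRd; mem=60
  op13 P0: load  L3 → M/I/I/I on L3; bus (none); mem=0
  op14 P2: load  L0 → I/S/S/I on L0; bus BusRd Flush; mem=91
  op15 P2: load  L3 → S/I/S/I on L3; bus BusRd Flush; mem=60
  op16 P1: store L4 := 27 → I/M/I/I on L4; bus BusRdX; mem=30
  op17 P1: store L0 := 35 → I/M/I/I on L0; bus BusUpgr; mem=91
  op18 P0: store L3 := 26 → M/I/I/I on L3; bus BusUpgr; mem=60
  op19 P1: load  L4 → I/M/I/I on L4; bus (none); mem=30
  op20 P1: load  L4 → I/M/I/I on L4; bus (none); mem=30
  op21 P1: load  L2 → I/E/I/I on L2; bus (none); mem=50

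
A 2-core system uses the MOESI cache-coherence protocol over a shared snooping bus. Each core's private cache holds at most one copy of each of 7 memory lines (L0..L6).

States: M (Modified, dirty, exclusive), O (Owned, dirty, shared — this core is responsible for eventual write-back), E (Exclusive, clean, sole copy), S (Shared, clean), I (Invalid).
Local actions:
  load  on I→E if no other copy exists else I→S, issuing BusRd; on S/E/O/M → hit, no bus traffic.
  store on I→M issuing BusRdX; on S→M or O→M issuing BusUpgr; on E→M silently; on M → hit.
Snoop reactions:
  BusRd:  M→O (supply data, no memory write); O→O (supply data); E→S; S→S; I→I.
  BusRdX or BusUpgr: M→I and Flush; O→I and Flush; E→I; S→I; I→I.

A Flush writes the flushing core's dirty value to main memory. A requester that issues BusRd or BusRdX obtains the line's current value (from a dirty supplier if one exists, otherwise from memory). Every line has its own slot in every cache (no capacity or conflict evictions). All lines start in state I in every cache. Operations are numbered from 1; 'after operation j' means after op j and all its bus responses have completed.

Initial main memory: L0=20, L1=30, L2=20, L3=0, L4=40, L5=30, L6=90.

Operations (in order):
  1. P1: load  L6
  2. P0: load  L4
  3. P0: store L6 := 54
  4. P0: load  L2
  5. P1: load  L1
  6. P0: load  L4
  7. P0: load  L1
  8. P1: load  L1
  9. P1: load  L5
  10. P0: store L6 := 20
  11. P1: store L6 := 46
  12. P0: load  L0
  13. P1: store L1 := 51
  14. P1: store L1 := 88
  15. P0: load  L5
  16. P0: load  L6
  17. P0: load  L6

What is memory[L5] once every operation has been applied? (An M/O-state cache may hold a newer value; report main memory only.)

memory[L5] = 30

[1] P1: load  L6 | P0:I, P1:E(90) | bus: BusRd
[2] P0: load  L4 | P0:E(40), P1:I | bus: BusRd
[3] P0: store L6 := 54 | P0:M(54), P1:I | bus: BusRdX
[4] P0: load  L2 | P0:E(20), P1:I | bus: BusRd
[5] P1: load  L1 | P0:I, P1:E(30) | bus: BusRd
[6] P0: load  L4 | P0:E(40), P1:I | bus: none
[7] P0: load  L1 | P0:S(30), P1:S(30) | bus: BusRd
[8] P1: load  L1 | P0:S(30), P1:S(30) | bus: none
[9] P1: load  L5 | P0:I, P1:E(30) | bus: BusRd
[10] P0: store L6 := 20 | P0:M(20), P1:I | bus: none
[11] P1: store L6 := 46 | P0:I, P1:M(46) | bus: BusRdX,Flush
[12] P0: load  L0 | P0:E(20), P1:I | bus: BusRd
[13] P1: store L1 := 51 | P0:I, P1:M(51) | bus: BusUpgr
[14] P1: store L1 := 88 | P0:I, P1:M(88) | bus: none
[15] P0: load  L5 | P0:S(30), P1:S(30) | bus: BusRd
[16] P0: load  L6 | P0:S(46), P1:O(46) | bus: BusRd
[17] P0: load  L6 | P0:S(46), P1:O(46) | bus: none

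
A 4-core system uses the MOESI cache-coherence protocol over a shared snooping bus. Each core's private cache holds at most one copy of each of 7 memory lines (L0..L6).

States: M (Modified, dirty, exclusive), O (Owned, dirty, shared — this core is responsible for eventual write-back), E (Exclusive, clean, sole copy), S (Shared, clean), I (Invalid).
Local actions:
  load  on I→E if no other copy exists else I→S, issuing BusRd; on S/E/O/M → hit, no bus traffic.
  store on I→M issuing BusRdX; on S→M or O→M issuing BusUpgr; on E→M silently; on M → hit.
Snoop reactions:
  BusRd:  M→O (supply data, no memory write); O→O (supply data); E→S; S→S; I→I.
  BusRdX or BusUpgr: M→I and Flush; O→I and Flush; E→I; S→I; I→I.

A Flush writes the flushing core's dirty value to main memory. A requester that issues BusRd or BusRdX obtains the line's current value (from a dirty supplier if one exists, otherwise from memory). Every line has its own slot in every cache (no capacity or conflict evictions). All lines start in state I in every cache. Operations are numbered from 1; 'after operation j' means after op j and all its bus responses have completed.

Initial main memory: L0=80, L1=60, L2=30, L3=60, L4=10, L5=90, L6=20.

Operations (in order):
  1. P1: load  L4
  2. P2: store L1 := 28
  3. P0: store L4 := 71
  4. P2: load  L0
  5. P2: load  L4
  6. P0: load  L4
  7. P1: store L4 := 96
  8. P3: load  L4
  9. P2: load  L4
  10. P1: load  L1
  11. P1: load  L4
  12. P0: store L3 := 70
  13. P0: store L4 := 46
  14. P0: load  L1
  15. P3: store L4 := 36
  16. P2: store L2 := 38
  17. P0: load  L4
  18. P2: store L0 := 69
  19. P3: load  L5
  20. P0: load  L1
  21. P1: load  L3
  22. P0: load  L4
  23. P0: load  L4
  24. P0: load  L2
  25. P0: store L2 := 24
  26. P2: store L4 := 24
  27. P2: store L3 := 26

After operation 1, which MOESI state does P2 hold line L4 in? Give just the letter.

state = I

  op1 P1: load  L4 → I/E/I/I on L4; bus BusRd; mem=10
  op2 P2: store L1 := 28 → I/I/M/I on L1; bus BusRdX; mem=60
  op3 P0: store L4 := 71 → M/I/I/I on L4; bus BusRdX; mem=10
  op4 P2: load  L0 → I/I/E/I on L0; bus BusRd; mem=80
  op5 P2: load  L4 → O/I/S/I on L4; bus BusRd; mem=10
  op6 P0: load  L4 → O/I/S/I on L4; bus (none); mem=10
  op7 P1: store L4 := 96 → I/M/I/I on L4; bus BusRdX Flush; mem=71
  op8 P3: load  L4 → I/O/I/S on L4; bus BusRd; mem=71
  op9 P2: load  L4 → I/O/S/S on L4; bus BusRd; mem=71
  op10 P1: load  L1 → I/S/O/I on L1; bus BusRd; mem=60
  op11 P1: load  L4 → I/O/S/S on L4; bus (none); mem=71
  op12 P0: store L3 := 70 → M/I/I/I on L3; bus BusRdX; mem=60
  op13 P0: store L4 := 46 → M/I/I/I on L4; bus BusRdX Flush; mem=96
  op14 P0: load  L1 → S/S/O/I on L1; bus BusRd; mem=60
  op15 P3: store L4 := 36 → I/I/I/M on L4; bus BusRdX Flush; mem=46
  op16 P2: store L2 := 38 → I/I/M/I on L2; bus BusRdX; mem=30
  op17 P0: load  L4 → S/I/I/O on L4; bus BusRd; mem=46
  op18 P2: store L0 := 69 → I/I/M/I on L0; bus (none); mem=80
  op19 P3: load  L5 → I/I/I/E on L5; bus BusRd; mem=90
  op20 P0: load  L1 → S/S/O/I on L1; bus (none); mem=60
  op21 P1: load  L3 → O/S/I/I on L3; bus BusRd; mem=60
  op22 P0: load  L4 → S/I/I/O on L4; bus (none); mem=46
  op23 P0: load  L4 → S/I/I/O on L4; bus (none); mem=46
  op24 P0: load  L2 → S/I/O/I on L2; bus BusRd; mem=30
  op25 P0: store L2 := 24 → M/I/I/I on L2; bus BusUpgr Flush; mem=38
  op26 P2: store L4 := 24 → I/I/M/I on L4; bus BusRdX Flush; mem=36
  op27 P2: store L3 := 26 → I/I/M/I on L3; bus BusRdX Flush; mem=70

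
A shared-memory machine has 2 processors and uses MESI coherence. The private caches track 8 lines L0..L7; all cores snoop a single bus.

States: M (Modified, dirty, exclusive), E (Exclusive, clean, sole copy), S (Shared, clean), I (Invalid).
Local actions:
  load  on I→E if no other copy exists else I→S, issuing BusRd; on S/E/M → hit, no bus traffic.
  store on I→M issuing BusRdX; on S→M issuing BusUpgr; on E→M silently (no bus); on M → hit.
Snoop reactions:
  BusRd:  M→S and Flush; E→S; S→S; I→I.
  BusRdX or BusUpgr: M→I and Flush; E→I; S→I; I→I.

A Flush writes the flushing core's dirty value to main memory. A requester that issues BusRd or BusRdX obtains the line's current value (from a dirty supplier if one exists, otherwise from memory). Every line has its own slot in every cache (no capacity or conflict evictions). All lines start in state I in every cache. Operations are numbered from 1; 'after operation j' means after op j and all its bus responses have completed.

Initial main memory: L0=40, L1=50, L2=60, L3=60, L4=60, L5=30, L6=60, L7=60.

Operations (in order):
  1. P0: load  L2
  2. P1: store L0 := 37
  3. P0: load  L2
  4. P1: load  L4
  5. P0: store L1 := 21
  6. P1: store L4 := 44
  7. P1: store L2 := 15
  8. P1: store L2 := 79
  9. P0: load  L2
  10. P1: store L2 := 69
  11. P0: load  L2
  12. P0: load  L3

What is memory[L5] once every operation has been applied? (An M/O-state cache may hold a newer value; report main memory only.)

memory[L5] = 30

1. P0: load  L2  bus=[BusRd]  L2: P0=E P1=I  mem[L2]=60
2. P1: store L0 := 37  bus=[BusRdX]  L0: P0=I P1=M  mem[L0]=40
3. P0: load  L2  bus=[-]  L2: P0=E P1=I  mem[L2]=60
4. P1: load  L4  bus=[BusRd]  L4: P0=I P1=E  mem[L4]=60
5. P0: store L1 := 21  bus=[BusRdX]  L1: P0=M P1=I  mem[L1]=50
6. P1: store L4 := 44  bus=[-]  L4: P0=I P1=M  mem[L4]=60
7. P1: store L2 := 15  bus=[BusRdX]  L2: P0=I P1=M  mem[L2]=60
8. P1: store L2 := 79  bus=[-]  L2: P0=I P1=M  mem[L2]=60
9. P0: load  L2  bus=[BusRd,Flush]  L2: P0=S P1=S  mem[L2]=79
10. P1: store L2 := 69  bus=[BusUpgr]  L2: P0=I P1=M  mem[L2]=79
11. P0: load  L2  bus=[BusRd,Flush]  L2: P0=S P1=S  mem[L2]=69
12. P0: load  L3  bus=[BusRd]  L3: P0=E P1=I  mem[L3]=60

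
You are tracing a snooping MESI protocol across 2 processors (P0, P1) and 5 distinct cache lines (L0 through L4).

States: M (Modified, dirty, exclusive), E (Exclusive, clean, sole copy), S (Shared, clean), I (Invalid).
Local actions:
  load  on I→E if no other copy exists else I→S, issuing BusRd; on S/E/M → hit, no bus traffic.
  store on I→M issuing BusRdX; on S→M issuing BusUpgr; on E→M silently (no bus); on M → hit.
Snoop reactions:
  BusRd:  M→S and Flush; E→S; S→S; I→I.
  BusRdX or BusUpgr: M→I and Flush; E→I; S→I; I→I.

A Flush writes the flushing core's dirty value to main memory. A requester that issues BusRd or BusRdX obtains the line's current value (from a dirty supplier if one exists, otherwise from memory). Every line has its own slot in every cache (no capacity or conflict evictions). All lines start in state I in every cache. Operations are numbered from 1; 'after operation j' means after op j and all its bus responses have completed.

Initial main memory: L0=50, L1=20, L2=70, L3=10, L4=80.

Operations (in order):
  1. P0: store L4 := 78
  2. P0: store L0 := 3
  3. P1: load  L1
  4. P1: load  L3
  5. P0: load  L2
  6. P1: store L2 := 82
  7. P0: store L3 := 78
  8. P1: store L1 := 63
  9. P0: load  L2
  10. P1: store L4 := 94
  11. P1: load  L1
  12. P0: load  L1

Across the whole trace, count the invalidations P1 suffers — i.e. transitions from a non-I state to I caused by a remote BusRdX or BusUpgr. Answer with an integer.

invalidations = 1

  op1 P0: store L4 := 78 → M/I on L4; bus BusRdX; mem=80
  op2 P0: store L0 := 3 → M/I on L0; bus BusRdX; mem=50
  op3 P1: load  L1 → I/E on L1; bus BusRd; mem=20
  op4 P1: load  L3 → I/E on L3; bus BusRd; mem=10
  op5 P0: load  L2 → E/I on L2; bus BusRd; mem=70
  op6 P1: store L2 := 82 → I/M on L2; bus BusRdX; mem=70
  op7 P0: store L3 := 78 → M/I on L3; bus BusRdX; mem=10
  op8 P1: store L1 := 63 → I/M on L1; bus (none); mem=20
  op9 P0: load  L2 → S/S on L2; bus BusRd Flush; mem=82
  op10 P1: store L4 := 94 → I/M on L4; bus BusRdX Flush; mem=78
  op11 P1: load  L1 → I/M on L1; bus (none); mem=20
  op12 P0: load  L1 → S/S on L1; bus BusRd Flush; mem=63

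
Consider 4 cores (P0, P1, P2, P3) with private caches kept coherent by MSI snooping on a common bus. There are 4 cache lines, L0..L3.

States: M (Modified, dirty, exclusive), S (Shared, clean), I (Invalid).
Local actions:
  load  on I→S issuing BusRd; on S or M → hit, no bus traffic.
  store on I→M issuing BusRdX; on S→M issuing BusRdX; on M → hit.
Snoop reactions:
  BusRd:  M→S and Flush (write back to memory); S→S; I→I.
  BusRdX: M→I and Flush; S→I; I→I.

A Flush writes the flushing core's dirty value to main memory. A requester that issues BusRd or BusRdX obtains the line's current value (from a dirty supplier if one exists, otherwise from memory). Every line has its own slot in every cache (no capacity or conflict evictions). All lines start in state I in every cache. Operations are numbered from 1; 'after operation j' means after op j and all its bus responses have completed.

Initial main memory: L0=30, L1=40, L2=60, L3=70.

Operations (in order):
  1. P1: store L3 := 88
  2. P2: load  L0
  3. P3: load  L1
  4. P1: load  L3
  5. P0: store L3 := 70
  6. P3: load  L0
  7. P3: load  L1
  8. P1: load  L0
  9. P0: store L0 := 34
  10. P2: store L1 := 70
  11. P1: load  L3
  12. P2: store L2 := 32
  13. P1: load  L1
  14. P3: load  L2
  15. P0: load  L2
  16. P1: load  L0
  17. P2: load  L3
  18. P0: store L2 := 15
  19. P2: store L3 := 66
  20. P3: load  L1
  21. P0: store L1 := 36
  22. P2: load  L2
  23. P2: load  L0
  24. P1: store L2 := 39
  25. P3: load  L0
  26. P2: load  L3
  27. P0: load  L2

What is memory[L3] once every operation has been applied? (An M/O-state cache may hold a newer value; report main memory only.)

1. P1: store L3 := 88  bus=[BusRdX]  L3: P0=I P1=M P2=I P3=I  mem[L3]=70
2. P2: load  L0  bus=[BusRd]  L0: P0=I P1=I P2=S P3=I  mem[L0]=30
3. P3: load  L1  bus=[BusRd]  L1: P0=I P1=I P2=I P3=S  mem[L1]=40
4. P1: load  L3  bus=[-]  L3: P0=I P1=M P2=I P3=I  mem[L3]=70
5. P0: store L3 := 70  bus=[BusRdX,Flush]  L3: P0=M P1=I P2=I P3=I  mem[L3]=88
6. P3: load  L0  bus=[BusRd]  L0: P0=I P1=I P2=S P3=S  mem[L0]=30
7. P3: load  L1  bus=[-]  L1: P0=I P1=I P2=I P3=S  mem[L1]=40
8. P1: load  L0  bus=[BusRd]  L0: P0=I P1=S P2=S P3=S  mem[L0]=30
9. P0: store L0 := 34  bus=[BusRdX]  L0: P0=M P1=I P2=I P3=I  mem[L0]=30
10. P2: store L1 := 70  bus=[BusRdX]  L1: P0=I P1=I P2=M P3=I  mem[L1]=40
11. P1: load  L3  bus=[BusRd,Flush]  L3: P0=S P1=S P2=I P3=I  mem[L3]=70
12. P2: store L2 := 32  bus=[BusRdX]  L2: P0=I P1=I P2=M P3=I  mem[L2]=60
13. P1: load  L1  bus=[BusRd,Flush]  L1: P0=I P1=S P2=S P3=I  mem[L1]=70
14. P3: load  L2  bus=[BusRd,Flush]  L2: P0=I P1=I P2=S P3=S  mem[L2]=32
15. P0: load  L2  bus=[BusRd]  L2: P0=S P1=I P2=S P3=S  mem[L2]=32
16. P1: load  L0  bus=[BusRd,Flush]  L0: P0=S P1=S P2=I P3=I  mem[L0]=34
17. P2: load  L3  bus=[BusRd]  L3: P0=S P1=S P2=S P3=I  mem[L3]=70
18. P0: store L2 := 15  bus=[BusRdX]  L2: P0=M P1=I P2=I P3=I  mem[L2]=32
19. P2: store L3 := 66  bus=[BusRdX]  L3: P0=I P1=I P2=M P3=I  mem[L3]=70
20. P3: load  L1  bus=[BusRd]  L1: P0=I P1=S P2=S P3=S  mem[L1]=70
21. P0: store L1 := 36  bus=[BusRdX]  L1: P0=M P1=I P2=I P3=I  mem[L1]=70
22. P2: load  L2  bus=[BusRd,Flush]  L2: P0=S P1=I P2=S P3=I  mem[L2]=15
23. P2: load  L0  bus=[BusRd]  L0: P0=S P1=S P2=S P3=I  mem[L0]=34
24. P1: store L2 := 39  bus=[BusRdX]  L2: P0=I P1=M P2=I P3=I  mem[L2]=15
25. P3: load  L0  bus=[BusRd]  L0: P0=S P1=S P2=S P3=S  mem[L0]=34
26. P2: load  L3  bus=[-]  L3: P0=I P1=I P2=M P3=I  mem[L3]=70
27. P0: load  L2  bus=[BusRd,Flush]  L2: P0=S P1=S P2=I P3=I  mem[L2]=39

memory[L3] = 70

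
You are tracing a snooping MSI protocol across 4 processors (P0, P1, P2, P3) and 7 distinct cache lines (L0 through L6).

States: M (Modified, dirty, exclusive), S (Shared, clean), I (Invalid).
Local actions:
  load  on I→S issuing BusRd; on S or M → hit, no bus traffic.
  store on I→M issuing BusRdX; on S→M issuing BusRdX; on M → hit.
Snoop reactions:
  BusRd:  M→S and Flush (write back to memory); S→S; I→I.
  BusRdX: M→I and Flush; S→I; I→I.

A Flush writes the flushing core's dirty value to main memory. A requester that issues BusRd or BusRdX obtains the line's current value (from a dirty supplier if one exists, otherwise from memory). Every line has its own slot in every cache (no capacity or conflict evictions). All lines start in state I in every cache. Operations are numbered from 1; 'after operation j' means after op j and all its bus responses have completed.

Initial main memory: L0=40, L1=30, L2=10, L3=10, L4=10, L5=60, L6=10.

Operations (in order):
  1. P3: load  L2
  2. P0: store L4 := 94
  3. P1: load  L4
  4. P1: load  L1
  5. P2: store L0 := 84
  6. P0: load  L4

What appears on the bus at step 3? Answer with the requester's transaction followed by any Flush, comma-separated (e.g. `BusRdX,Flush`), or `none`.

1. P3: load  L2  bus=[BusRd]  L2: P0=I P1=I P2=I P3=S  mem[L2]=10
2. P0: store L4 := 94  bus=[BusRdX]  L4: P0=M P1=I P2=I P3=I  mem[L4]=10
3. P1: load  L4  bus=[BusRd,Flush]  L4: P0=S P1=S P2=I P3=I  mem[L4]=94
4. P1: load  L1  bus=[BusRd]  L1: P0=I P1=S P2=I P3=I  mem[L1]=30
5. P2: store L0 := 84  bus=[BusRdX]  L0: P0=I P1=I P2=M P3=I  mem[L0]=40
6. P0: load  L4  bus=[-]  L4: P0=S P1=S P2=I P3=I  mem[L4]=94

bus = BusRd,Flush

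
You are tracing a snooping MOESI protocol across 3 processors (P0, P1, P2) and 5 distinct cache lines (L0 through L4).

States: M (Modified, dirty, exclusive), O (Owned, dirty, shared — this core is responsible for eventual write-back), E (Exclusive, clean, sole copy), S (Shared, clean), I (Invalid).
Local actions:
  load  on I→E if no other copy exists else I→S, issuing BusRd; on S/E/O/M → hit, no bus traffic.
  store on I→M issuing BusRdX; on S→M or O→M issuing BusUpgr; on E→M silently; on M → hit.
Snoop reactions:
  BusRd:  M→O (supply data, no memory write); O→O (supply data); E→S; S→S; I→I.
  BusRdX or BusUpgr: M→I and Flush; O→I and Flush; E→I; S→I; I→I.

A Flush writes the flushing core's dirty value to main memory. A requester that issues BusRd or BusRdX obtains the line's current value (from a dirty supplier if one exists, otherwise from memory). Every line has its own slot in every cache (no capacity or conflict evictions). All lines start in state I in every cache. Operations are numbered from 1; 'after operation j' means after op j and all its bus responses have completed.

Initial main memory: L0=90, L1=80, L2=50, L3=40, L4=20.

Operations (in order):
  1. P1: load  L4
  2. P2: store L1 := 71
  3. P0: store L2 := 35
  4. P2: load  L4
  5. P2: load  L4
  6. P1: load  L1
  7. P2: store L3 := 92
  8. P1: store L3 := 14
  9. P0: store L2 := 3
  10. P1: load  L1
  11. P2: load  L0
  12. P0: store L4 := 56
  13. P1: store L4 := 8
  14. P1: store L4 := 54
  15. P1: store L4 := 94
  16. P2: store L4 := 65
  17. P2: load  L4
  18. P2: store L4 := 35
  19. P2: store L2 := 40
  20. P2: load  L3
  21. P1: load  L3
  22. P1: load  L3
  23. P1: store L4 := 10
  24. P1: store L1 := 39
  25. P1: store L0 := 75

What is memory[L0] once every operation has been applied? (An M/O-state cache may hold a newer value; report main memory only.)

step 1: P1: load  L4  ⟶  IEI  (L4)  txn=BusRd  M[L4]=20
step 2: P2: store L1 := 71  ⟶  IIM  (L1)  txn=BusRdX  M[L1]=80
step 3: P0: store L2 := 35  ⟶  MII  (L2)  txn=BusRdX  M[L2]=50
step 4: P2: load  L4  ⟶  ISS  (L4)  txn=BusRd  M[L4]=20
step 5: P2: load  L4  ⟶  ISS  (L4)  txn=∅  M[L4]=20
step 6: P1: load  L1  ⟶  ISO  (L1)  txn=BusRd  M[L1]=80
step 7: P2: store L3 := 92  ⟶  IIM  (L3)  txn=BusRdX  M[L3]=40
step 8: P1: store L3 := 14  ⟶  IMI  (L3)  txn=BusRdX+Flush  M[L3]=92
step 9: P0: store L2 := 3  ⟶  MII  (L2)  txn=∅  M[L2]=50
step 10: P1: load  L1  ⟶  ISO  (L1)  txn=∅  M[L1]=80
step 11: P2: load  L0  ⟶  IIE  (L0)  txn=BusRd  M[L0]=90
step 12: P0: store L4 := 56  ⟶  MII  (L4)  txn=BusRdX  M[L4]=20
step 13: P1: store L4 := 8  ⟶  IMI  (L4)  txn=BusRdX+Flush  M[L4]=56
step 14: P1: store L4 := 54  ⟶  IMI  (L4)  txn=∅  M[L4]=56
step 15: P1: store L4 := 94  ⟶  IMI  (L4)  txn=∅  M[L4]=56
step 16: P2: store L4 := 65  ⟶  IIM  (L4)  txn=BusRdX+Flush  M[L4]=94
step 17: P2: load  L4  ⟶  IIM  (L4)  txn=∅  M[L4]=94
step 18: P2: store L4 := 35  ⟶  IIM  (L4)  txn=∅  M[L4]=94
step 19: P2: store L2 := 40  ⟶  IIM  (L2)  txn=BusRdX+Flush  M[L2]=3
step 20: P2: load  L3  ⟶  IOS  (L3)  txn=BusRd  M[L3]=92
step 21: P1: load  L3  ⟶  IOS  (L3)  txn=∅  M[L3]=92
step 22: P1: load  L3  ⟶  IOS  (L3)  txn=∅  M[L3]=92
step 23: P1: store L4 := 10  ⟶  IMI  (L4)  txn=BusRdX+Flush  M[L4]=35
step 24: P1: store L1 := 39  ⟶  IMI  (L1)  txn=BusUpgr+Flush  M[L1]=71
step 25: P1: store L0 := 75  ⟶  IMI  (L0)  txn=BusRdX  M[L0]=90

memory[L0] = 90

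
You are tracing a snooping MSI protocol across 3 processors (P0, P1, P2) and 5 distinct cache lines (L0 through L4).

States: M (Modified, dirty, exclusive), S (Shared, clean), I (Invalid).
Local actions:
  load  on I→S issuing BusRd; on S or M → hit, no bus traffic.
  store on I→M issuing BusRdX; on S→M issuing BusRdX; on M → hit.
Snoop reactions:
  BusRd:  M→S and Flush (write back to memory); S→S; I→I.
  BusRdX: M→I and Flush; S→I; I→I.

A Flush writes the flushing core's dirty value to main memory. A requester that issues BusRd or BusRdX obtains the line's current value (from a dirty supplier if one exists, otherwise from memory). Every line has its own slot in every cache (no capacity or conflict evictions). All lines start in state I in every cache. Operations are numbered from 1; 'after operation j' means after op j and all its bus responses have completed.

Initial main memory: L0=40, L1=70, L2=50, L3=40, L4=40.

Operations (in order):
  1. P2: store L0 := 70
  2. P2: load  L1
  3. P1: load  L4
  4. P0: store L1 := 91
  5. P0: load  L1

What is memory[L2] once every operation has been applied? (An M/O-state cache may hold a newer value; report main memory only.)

1. P2: store L0 := 70  bus=[BusRdX]  L0: P0=I P1=I P2=M  mem[L0]=40
2. P2: load  L1  bus=[BusRd]  L1: P0=I P1=I P2=S  mem[L1]=70
3. P1: load  L4  bus=[BusRd]  L4: P0=I P1=S P2=I  mem[L4]=40
4. P0: store L1 := 91  bus=[BusRdX]  L1: P0=M P1=I P2=I  mem[L1]=70
5. P0: load  L1  bus=[-]  L1: P0=M P1=I P2=I  mem[L1]=70

memory[L2] = 50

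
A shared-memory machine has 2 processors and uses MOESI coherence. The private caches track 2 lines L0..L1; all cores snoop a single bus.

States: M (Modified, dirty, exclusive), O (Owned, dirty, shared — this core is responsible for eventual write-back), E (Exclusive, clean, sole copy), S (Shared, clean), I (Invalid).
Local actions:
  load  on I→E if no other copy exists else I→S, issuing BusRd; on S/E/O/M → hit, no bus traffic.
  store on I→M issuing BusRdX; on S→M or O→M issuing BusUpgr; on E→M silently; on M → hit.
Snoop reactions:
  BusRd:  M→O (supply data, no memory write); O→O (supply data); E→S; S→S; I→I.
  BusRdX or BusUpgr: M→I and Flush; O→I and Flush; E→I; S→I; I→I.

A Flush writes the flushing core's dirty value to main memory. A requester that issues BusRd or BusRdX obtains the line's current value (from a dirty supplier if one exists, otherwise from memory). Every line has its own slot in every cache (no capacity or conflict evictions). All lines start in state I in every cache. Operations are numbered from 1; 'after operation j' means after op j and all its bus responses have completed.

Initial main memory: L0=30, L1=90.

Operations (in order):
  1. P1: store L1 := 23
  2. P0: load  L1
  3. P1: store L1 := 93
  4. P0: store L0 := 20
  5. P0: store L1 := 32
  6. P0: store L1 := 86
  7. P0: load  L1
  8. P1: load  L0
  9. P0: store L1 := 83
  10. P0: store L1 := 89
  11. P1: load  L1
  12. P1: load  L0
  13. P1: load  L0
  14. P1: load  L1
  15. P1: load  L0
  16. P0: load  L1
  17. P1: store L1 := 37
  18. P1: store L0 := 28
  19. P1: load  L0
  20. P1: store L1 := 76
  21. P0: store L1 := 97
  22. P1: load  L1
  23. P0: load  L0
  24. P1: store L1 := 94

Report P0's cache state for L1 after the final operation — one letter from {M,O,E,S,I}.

state = I

  op1 P1: store L1 := 23 → I/M on L1; bus BusRdX; mem=90
  op2 P0: load  L1 → S/O on L1; bus BusRd; mem=90
  op3 P1: store L1 := 93 → I/M on L1; bus BusUpgr; mem=90
  op4 P0: store L0 := 20 → M/I on L0; bus BusRdX; mem=30
  op5 P0: store L1 := 32 → M/I on L1; bus BusRdX Flush; mem=93
  op6 P0: store L1 := 86 → M/I on L1; bus (none); mem=93
  op7 P0: load  L1 → M/I on L1; bus (none); mem=93
  op8 P1: load  L0 → O/S on L0; bus BusRd; mem=30
  op9 P0: store L1 := 83 → M/I on L1; bus (none); mem=93
  op10 P0: store L1 := 89 → M/I on L1; bus (none); mem=93
  op11 P1: load  L1 → O/S on L1; bus BusRd; mem=93
  op12 P1: load  L0 → O/S on L0; bus (none); mem=30
  op13 P1: load  L0 → O/S on L0; bus (none); mem=30
  op14 P1: load  L1 → O/S on L1; bus (none); mem=93
  op15 P1: load  L0 → O/S on L0; bus (none); mem=30
  op16 P0: load  L1 → O/S on L1; bus (none); mem=93
  op17 P1: store L1 := 37 → I/M on L1; bus BusUpgr Flush; mem=89
  op18 P1: store L0 := 28 → I/M on L0; bus BusUpgr Flush; mem=20
  op19 P1: load  L0 → I/M on L0; bus (none); mem=20
  op20 P1: store L1 := 76 → I/M on L1; bus (none); mem=89
  op21 P0: store L1 := 97 → M/I on L1; bus BusRdX Flush; mem=76
  op22 P1: load  L1 → O/S on L1; bus BusRd; mem=76
  op23 P0: load  L0 → S/O on L0; bus BusRd; mem=20
  op24 P1: store L1 := 94 → I/M on L1; bus BusUpgr Flush; mem=97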